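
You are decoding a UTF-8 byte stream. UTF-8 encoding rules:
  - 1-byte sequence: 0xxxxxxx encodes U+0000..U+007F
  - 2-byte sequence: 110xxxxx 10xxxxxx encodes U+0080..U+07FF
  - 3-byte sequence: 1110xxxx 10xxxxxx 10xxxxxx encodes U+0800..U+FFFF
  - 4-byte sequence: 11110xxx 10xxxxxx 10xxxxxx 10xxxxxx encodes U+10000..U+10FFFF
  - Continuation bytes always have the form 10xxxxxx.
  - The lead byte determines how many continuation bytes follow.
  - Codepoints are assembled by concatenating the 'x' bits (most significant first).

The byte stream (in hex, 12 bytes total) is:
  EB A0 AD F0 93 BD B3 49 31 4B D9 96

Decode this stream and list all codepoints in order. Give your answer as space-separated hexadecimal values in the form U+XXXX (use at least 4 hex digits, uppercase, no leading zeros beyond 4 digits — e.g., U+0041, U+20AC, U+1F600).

Answer: U+B82D U+13F73 U+0049 U+0031 U+004B U+0656

Derivation:
Byte[0]=EB: 3-byte lead, need 2 cont bytes. acc=0xB
Byte[1]=A0: continuation. acc=(acc<<6)|0x20=0x2E0
Byte[2]=AD: continuation. acc=(acc<<6)|0x2D=0xB82D
Completed: cp=U+B82D (starts at byte 0)
Byte[3]=F0: 4-byte lead, need 3 cont bytes. acc=0x0
Byte[4]=93: continuation. acc=(acc<<6)|0x13=0x13
Byte[5]=BD: continuation. acc=(acc<<6)|0x3D=0x4FD
Byte[6]=B3: continuation. acc=(acc<<6)|0x33=0x13F73
Completed: cp=U+13F73 (starts at byte 3)
Byte[7]=49: 1-byte ASCII. cp=U+0049
Byte[8]=31: 1-byte ASCII. cp=U+0031
Byte[9]=4B: 1-byte ASCII. cp=U+004B
Byte[10]=D9: 2-byte lead, need 1 cont bytes. acc=0x19
Byte[11]=96: continuation. acc=(acc<<6)|0x16=0x656
Completed: cp=U+0656 (starts at byte 10)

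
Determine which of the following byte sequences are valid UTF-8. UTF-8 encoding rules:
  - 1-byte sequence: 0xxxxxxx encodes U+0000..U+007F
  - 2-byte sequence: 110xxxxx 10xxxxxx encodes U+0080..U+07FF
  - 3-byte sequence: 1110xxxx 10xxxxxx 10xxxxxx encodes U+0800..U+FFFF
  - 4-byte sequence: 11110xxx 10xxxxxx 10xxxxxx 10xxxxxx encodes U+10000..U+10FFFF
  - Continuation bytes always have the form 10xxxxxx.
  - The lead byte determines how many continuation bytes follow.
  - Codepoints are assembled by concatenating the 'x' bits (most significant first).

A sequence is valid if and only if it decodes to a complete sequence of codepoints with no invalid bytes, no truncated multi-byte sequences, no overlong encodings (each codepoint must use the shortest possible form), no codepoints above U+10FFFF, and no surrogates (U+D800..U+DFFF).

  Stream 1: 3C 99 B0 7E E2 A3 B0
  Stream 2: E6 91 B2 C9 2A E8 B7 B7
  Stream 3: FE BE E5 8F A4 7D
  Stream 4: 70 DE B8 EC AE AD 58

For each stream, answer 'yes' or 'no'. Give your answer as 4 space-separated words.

Answer: no no no yes

Derivation:
Stream 1: error at byte offset 1. INVALID
Stream 2: error at byte offset 4. INVALID
Stream 3: error at byte offset 0. INVALID
Stream 4: decodes cleanly. VALID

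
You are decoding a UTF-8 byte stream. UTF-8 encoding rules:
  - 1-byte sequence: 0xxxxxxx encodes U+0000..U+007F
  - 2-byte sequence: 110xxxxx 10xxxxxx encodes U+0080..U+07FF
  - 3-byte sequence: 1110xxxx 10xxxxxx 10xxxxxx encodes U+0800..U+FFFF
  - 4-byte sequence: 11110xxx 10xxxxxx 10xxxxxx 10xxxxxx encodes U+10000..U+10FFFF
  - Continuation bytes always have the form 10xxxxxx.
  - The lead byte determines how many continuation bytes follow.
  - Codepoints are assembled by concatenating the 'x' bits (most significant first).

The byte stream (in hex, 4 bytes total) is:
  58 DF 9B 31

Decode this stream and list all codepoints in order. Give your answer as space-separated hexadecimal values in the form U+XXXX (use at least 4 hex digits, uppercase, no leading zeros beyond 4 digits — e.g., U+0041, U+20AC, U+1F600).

Answer: U+0058 U+07DB U+0031

Derivation:
Byte[0]=58: 1-byte ASCII. cp=U+0058
Byte[1]=DF: 2-byte lead, need 1 cont bytes. acc=0x1F
Byte[2]=9B: continuation. acc=(acc<<6)|0x1B=0x7DB
Completed: cp=U+07DB (starts at byte 1)
Byte[3]=31: 1-byte ASCII. cp=U+0031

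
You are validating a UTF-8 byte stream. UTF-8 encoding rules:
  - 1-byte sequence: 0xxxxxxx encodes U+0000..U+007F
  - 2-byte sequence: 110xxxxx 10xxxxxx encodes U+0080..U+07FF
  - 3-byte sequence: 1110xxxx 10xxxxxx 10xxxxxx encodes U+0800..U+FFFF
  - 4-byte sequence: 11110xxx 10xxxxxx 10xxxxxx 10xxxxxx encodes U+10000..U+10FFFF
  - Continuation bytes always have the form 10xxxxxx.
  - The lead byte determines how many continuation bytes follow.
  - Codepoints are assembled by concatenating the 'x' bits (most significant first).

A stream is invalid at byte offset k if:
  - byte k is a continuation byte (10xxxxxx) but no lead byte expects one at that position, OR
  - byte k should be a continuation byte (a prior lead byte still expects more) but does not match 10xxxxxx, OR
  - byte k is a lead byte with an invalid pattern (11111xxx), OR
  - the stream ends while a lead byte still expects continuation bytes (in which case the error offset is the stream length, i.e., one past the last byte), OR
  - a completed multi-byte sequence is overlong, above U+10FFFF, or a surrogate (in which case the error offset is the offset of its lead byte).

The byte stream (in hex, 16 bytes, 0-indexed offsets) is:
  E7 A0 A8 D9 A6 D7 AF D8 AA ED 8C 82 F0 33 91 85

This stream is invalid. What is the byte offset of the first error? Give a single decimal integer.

Byte[0]=E7: 3-byte lead, need 2 cont bytes. acc=0x7
Byte[1]=A0: continuation. acc=(acc<<6)|0x20=0x1E0
Byte[2]=A8: continuation. acc=(acc<<6)|0x28=0x7828
Completed: cp=U+7828 (starts at byte 0)
Byte[3]=D9: 2-byte lead, need 1 cont bytes. acc=0x19
Byte[4]=A6: continuation. acc=(acc<<6)|0x26=0x666
Completed: cp=U+0666 (starts at byte 3)
Byte[5]=D7: 2-byte lead, need 1 cont bytes. acc=0x17
Byte[6]=AF: continuation. acc=(acc<<6)|0x2F=0x5EF
Completed: cp=U+05EF (starts at byte 5)
Byte[7]=D8: 2-byte lead, need 1 cont bytes. acc=0x18
Byte[8]=AA: continuation. acc=(acc<<6)|0x2A=0x62A
Completed: cp=U+062A (starts at byte 7)
Byte[9]=ED: 3-byte lead, need 2 cont bytes. acc=0xD
Byte[10]=8C: continuation. acc=(acc<<6)|0x0C=0x34C
Byte[11]=82: continuation. acc=(acc<<6)|0x02=0xD302
Completed: cp=U+D302 (starts at byte 9)
Byte[12]=F0: 4-byte lead, need 3 cont bytes. acc=0x0
Byte[13]=33: expected 10xxxxxx continuation. INVALID

Answer: 13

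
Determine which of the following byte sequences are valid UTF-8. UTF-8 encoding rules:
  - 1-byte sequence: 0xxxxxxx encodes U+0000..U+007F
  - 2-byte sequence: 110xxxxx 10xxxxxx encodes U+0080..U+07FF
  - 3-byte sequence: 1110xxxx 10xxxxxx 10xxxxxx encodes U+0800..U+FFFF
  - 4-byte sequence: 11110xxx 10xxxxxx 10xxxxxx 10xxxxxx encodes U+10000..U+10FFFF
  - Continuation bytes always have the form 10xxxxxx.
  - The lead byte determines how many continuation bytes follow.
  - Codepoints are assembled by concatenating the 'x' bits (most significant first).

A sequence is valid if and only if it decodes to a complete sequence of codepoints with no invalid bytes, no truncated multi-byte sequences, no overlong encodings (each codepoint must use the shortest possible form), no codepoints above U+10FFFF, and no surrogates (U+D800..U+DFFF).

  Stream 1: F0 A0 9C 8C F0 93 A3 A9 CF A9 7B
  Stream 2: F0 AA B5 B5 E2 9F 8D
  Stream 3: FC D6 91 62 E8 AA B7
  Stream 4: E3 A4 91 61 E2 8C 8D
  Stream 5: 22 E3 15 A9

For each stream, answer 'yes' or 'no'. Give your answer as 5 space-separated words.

Answer: yes yes no yes no

Derivation:
Stream 1: decodes cleanly. VALID
Stream 2: decodes cleanly. VALID
Stream 3: error at byte offset 0. INVALID
Stream 4: decodes cleanly. VALID
Stream 5: error at byte offset 2. INVALID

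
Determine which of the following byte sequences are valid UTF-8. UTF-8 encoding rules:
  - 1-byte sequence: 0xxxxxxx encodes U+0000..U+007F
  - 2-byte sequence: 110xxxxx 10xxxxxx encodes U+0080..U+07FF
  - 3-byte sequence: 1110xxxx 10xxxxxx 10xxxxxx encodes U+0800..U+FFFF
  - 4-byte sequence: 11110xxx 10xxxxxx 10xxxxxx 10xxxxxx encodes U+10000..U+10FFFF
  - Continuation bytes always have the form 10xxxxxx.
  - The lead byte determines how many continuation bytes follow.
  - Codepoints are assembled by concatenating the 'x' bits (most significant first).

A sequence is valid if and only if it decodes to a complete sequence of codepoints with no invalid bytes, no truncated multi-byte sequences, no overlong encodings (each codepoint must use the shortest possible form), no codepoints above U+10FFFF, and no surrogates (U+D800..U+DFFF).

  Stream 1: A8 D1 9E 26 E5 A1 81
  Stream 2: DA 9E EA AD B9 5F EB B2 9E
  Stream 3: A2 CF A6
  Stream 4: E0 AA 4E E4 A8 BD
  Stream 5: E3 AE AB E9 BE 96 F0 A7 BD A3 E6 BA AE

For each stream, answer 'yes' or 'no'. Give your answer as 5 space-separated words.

Stream 1: error at byte offset 0. INVALID
Stream 2: decodes cleanly. VALID
Stream 3: error at byte offset 0. INVALID
Stream 4: error at byte offset 2. INVALID
Stream 5: decodes cleanly. VALID

Answer: no yes no no yes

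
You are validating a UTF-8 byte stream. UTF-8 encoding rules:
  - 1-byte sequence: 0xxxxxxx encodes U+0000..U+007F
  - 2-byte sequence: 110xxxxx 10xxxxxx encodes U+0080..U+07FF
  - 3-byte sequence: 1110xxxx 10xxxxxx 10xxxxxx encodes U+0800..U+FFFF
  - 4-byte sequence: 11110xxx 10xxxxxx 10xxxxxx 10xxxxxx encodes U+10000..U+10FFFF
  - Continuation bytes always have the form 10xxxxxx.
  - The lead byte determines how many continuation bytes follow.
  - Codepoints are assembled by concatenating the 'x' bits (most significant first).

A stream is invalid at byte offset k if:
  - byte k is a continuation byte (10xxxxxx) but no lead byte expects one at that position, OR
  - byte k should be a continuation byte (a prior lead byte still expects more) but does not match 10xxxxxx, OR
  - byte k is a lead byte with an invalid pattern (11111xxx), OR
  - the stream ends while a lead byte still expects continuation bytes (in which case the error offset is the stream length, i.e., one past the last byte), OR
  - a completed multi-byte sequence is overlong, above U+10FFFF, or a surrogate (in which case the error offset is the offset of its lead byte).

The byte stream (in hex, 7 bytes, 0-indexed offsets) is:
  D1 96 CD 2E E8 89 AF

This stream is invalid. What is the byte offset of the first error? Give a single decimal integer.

Byte[0]=D1: 2-byte lead, need 1 cont bytes. acc=0x11
Byte[1]=96: continuation. acc=(acc<<6)|0x16=0x456
Completed: cp=U+0456 (starts at byte 0)
Byte[2]=CD: 2-byte lead, need 1 cont bytes. acc=0xD
Byte[3]=2E: expected 10xxxxxx continuation. INVALID

Answer: 3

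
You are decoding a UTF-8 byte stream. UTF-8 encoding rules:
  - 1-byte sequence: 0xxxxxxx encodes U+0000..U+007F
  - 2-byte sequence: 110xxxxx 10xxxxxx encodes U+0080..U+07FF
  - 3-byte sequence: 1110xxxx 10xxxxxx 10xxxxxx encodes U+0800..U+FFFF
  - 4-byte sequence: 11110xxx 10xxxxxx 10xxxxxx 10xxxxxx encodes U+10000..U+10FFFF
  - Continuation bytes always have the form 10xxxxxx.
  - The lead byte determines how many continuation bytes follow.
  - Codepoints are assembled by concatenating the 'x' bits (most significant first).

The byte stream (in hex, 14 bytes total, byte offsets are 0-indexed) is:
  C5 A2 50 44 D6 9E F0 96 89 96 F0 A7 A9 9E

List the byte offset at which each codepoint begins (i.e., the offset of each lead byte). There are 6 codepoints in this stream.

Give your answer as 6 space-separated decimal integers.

Byte[0]=C5: 2-byte lead, need 1 cont bytes. acc=0x5
Byte[1]=A2: continuation. acc=(acc<<6)|0x22=0x162
Completed: cp=U+0162 (starts at byte 0)
Byte[2]=50: 1-byte ASCII. cp=U+0050
Byte[3]=44: 1-byte ASCII. cp=U+0044
Byte[4]=D6: 2-byte lead, need 1 cont bytes. acc=0x16
Byte[5]=9E: continuation. acc=(acc<<6)|0x1E=0x59E
Completed: cp=U+059E (starts at byte 4)
Byte[6]=F0: 4-byte lead, need 3 cont bytes. acc=0x0
Byte[7]=96: continuation. acc=(acc<<6)|0x16=0x16
Byte[8]=89: continuation. acc=(acc<<6)|0x09=0x589
Byte[9]=96: continuation. acc=(acc<<6)|0x16=0x16256
Completed: cp=U+16256 (starts at byte 6)
Byte[10]=F0: 4-byte lead, need 3 cont bytes. acc=0x0
Byte[11]=A7: continuation. acc=(acc<<6)|0x27=0x27
Byte[12]=A9: continuation. acc=(acc<<6)|0x29=0x9E9
Byte[13]=9E: continuation. acc=(acc<<6)|0x1E=0x27A5E
Completed: cp=U+27A5E (starts at byte 10)

Answer: 0 2 3 4 6 10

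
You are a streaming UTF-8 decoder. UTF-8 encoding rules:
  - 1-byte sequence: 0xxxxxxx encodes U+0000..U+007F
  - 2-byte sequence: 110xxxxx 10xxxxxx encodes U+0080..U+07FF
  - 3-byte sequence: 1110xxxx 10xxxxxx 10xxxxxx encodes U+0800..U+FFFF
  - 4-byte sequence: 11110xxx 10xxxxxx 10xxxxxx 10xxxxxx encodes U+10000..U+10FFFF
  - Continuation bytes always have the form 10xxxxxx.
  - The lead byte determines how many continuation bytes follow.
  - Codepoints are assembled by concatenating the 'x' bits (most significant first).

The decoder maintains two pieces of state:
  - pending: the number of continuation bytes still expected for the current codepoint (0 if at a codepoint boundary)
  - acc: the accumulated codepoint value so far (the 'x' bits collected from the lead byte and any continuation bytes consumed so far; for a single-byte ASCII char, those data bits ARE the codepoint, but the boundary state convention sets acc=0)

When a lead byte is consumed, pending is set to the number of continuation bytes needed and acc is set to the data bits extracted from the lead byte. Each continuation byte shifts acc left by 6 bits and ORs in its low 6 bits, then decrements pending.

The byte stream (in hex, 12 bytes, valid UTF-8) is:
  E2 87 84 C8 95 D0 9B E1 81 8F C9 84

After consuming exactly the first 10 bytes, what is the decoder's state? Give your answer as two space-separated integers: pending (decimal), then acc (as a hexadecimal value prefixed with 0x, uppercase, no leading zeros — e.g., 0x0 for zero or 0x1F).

Answer: 0 0x104F

Derivation:
Byte[0]=E2: 3-byte lead. pending=2, acc=0x2
Byte[1]=87: continuation. acc=(acc<<6)|0x07=0x87, pending=1
Byte[2]=84: continuation. acc=(acc<<6)|0x04=0x21C4, pending=0
Byte[3]=C8: 2-byte lead. pending=1, acc=0x8
Byte[4]=95: continuation. acc=(acc<<6)|0x15=0x215, pending=0
Byte[5]=D0: 2-byte lead. pending=1, acc=0x10
Byte[6]=9B: continuation. acc=(acc<<6)|0x1B=0x41B, pending=0
Byte[7]=E1: 3-byte lead. pending=2, acc=0x1
Byte[8]=81: continuation. acc=(acc<<6)|0x01=0x41, pending=1
Byte[9]=8F: continuation. acc=(acc<<6)|0x0F=0x104F, pending=0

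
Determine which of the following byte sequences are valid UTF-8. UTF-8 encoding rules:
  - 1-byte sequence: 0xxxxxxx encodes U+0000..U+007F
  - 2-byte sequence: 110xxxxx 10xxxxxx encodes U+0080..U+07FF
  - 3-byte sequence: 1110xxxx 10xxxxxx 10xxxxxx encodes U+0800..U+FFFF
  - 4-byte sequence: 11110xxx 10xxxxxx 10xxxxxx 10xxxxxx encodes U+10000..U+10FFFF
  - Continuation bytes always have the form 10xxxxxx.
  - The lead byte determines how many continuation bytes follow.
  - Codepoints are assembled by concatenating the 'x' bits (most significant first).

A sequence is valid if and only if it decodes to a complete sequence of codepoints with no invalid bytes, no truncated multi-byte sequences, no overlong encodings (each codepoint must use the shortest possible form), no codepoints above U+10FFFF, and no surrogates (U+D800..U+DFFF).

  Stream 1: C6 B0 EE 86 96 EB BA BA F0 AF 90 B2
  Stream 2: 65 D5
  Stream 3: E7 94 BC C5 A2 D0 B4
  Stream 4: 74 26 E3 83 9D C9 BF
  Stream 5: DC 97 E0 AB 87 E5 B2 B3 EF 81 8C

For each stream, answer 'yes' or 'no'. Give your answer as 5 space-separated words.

Stream 1: decodes cleanly. VALID
Stream 2: error at byte offset 2. INVALID
Stream 3: decodes cleanly. VALID
Stream 4: decodes cleanly. VALID
Stream 5: decodes cleanly. VALID

Answer: yes no yes yes yes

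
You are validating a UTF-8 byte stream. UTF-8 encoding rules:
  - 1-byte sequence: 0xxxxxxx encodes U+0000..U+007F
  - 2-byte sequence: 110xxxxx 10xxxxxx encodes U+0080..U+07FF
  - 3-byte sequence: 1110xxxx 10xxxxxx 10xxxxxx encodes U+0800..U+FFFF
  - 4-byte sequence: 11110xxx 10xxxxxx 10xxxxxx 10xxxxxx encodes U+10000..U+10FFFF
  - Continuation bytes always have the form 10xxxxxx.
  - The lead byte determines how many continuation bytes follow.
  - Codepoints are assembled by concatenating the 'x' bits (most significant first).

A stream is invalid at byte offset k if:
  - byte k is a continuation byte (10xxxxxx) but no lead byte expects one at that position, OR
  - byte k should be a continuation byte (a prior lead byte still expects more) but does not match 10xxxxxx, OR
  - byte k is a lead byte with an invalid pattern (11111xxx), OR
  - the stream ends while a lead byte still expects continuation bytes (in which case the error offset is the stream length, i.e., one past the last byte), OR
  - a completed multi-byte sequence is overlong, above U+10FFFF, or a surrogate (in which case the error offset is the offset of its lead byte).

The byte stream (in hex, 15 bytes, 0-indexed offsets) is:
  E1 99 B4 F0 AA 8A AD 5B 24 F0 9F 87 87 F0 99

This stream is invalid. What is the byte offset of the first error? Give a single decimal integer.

Answer: 15

Derivation:
Byte[0]=E1: 3-byte lead, need 2 cont bytes. acc=0x1
Byte[1]=99: continuation. acc=(acc<<6)|0x19=0x59
Byte[2]=B4: continuation. acc=(acc<<6)|0x34=0x1674
Completed: cp=U+1674 (starts at byte 0)
Byte[3]=F0: 4-byte lead, need 3 cont bytes. acc=0x0
Byte[4]=AA: continuation. acc=(acc<<6)|0x2A=0x2A
Byte[5]=8A: continuation. acc=(acc<<6)|0x0A=0xA8A
Byte[6]=AD: continuation. acc=(acc<<6)|0x2D=0x2A2AD
Completed: cp=U+2A2AD (starts at byte 3)
Byte[7]=5B: 1-byte ASCII. cp=U+005B
Byte[8]=24: 1-byte ASCII. cp=U+0024
Byte[9]=F0: 4-byte lead, need 3 cont bytes. acc=0x0
Byte[10]=9F: continuation. acc=(acc<<6)|0x1F=0x1F
Byte[11]=87: continuation. acc=(acc<<6)|0x07=0x7C7
Byte[12]=87: continuation. acc=(acc<<6)|0x07=0x1F1C7
Completed: cp=U+1F1C7 (starts at byte 9)
Byte[13]=F0: 4-byte lead, need 3 cont bytes. acc=0x0
Byte[14]=99: continuation. acc=(acc<<6)|0x19=0x19
Byte[15]: stream ended, expected continuation. INVALID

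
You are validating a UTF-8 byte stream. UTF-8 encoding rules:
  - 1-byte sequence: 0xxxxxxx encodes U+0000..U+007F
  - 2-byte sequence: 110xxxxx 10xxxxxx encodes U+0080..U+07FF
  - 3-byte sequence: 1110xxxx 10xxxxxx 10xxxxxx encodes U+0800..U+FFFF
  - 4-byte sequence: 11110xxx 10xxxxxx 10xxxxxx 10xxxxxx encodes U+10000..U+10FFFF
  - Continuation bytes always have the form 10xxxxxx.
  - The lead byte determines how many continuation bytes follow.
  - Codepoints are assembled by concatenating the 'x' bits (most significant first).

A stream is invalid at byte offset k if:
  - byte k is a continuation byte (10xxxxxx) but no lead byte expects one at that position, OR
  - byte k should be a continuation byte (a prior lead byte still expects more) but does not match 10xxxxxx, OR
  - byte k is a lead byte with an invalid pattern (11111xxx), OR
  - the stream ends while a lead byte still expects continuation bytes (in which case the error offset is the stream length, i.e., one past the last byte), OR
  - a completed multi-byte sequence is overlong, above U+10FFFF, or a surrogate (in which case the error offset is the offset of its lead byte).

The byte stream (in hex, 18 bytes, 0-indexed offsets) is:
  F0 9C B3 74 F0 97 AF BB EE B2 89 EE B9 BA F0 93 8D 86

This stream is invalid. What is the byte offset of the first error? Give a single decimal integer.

Answer: 3

Derivation:
Byte[0]=F0: 4-byte lead, need 3 cont bytes. acc=0x0
Byte[1]=9C: continuation. acc=(acc<<6)|0x1C=0x1C
Byte[2]=B3: continuation. acc=(acc<<6)|0x33=0x733
Byte[3]=74: expected 10xxxxxx continuation. INVALID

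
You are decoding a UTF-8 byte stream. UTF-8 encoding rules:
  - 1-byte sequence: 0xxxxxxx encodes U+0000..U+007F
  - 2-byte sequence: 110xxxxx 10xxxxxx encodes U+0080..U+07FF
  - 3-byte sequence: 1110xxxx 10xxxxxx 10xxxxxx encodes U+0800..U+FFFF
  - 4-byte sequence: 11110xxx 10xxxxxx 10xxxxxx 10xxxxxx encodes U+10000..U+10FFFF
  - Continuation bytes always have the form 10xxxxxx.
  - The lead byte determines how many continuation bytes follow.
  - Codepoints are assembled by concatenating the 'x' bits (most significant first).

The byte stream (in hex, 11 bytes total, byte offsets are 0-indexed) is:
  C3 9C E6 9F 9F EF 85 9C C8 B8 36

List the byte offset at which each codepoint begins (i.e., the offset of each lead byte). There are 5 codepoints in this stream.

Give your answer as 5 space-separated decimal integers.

Answer: 0 2 5 8 10

Derivation:
Byte[0]=C3: 2-byte lead, need 1 cont bytes. acc=0x3
Byte[1]=9C: continuation. acc=(acc<<6)|0x1C=0xDC
Completed: cp=U+00DC (starts at byte 0)
Byte[2]=E6: 3-byte lead, need 2 cont bytes. acc=0x6
Byte[3]=9F: continuation. acc=(acc<<6)|0x1F=0x19F
Byte[4]=9F: continuation. acc=(acc<<6)|0x1F=0x67DF
Completed: cp=U+67DF (starts at byte 2)
Byte[5]=EF: 3-byte lead, need 2 cont bytes. acc=0xF
Byte[6]=85: continuation. acc=(acc<<6)|0x05=0x3C5
Byte[7]=9C: continuation. acc=(acc<<6)|0x1C=0xF15C
Completed: cp=U+F15C (starts at byte 5)
Byte[8]=C8: 2-byte lead, need 1 cont bytes. acc=0x8
Byte[9]=B8: continuation. acc=(acc<<6)|0x38=0x238
Completed: cp=U+0238 (starts at byte 8)
Byte[10]=36: 1-byte ASCII. cp=U+0036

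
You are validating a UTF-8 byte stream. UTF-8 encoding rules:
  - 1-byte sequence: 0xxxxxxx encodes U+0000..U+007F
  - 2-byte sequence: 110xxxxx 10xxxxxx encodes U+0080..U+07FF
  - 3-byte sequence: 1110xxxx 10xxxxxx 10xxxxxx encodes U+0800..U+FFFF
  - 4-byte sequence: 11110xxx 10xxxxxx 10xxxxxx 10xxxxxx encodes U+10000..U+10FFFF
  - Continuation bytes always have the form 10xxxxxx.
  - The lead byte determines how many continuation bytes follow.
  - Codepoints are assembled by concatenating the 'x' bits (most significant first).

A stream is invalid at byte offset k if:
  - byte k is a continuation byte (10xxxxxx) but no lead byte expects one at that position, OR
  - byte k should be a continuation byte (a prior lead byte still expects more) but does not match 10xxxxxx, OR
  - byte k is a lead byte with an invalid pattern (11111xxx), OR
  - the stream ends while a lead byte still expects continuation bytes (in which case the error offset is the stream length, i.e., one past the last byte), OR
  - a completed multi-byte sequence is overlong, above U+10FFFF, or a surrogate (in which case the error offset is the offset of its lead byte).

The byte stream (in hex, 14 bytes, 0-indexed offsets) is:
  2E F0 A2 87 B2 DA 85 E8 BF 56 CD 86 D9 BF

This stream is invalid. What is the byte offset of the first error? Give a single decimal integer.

Byte[0]=2E: 1-byte ASCII. cp=U+002E
Byte[1]=F0: 4-byte lead, need 3 cont bytes. acc=0x0
Byte[2]=A2: continuation. acc=(acc<<6)|0x22=0x22
Byte[3]=87: continuation. acc=(acc<<6)|0x07=0x887
Byte[4]=B2: continuation. acc=(acc<<6)|0x32=0x221F2
Completed: cp=U+221F2 (starts at byte 1)
Byte[5]=DA: 2-byte lead, need 1 cont bytes. acc=0x1A
Byte[6]=85: continuation. acc=(acc<<6)|0x05=0x685
Completed: cp=U+0685 (starts at byte 5)
Byte[7]=E8: 3-byte lead, need 2 cont bytes. acc=0x8
Byte[8]=BF: continuation. acc=(acc<<6)|0x3F=0x23F
Byte[9]=56: expected 10xxxxxx continuation. INVALID

Answer: 9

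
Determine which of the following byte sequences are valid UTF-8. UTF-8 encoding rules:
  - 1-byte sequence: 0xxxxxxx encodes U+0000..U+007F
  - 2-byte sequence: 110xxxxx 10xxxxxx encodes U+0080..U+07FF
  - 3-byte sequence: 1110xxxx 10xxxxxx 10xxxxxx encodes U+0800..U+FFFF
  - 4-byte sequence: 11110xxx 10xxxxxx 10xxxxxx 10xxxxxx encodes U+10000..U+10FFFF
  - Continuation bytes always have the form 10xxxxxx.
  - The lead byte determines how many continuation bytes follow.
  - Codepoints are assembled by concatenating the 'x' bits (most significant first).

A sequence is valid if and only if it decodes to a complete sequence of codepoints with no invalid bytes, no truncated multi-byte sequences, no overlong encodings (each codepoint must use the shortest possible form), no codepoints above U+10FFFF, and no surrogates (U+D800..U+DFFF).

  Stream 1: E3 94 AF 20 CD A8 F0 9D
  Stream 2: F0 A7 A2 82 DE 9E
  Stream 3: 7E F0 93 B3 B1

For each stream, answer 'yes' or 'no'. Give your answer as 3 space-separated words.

Stream 1: error at byte offset 8. INVALID
Stream 2: decodes cleanly. VALID
Stream 3: decodes cleanly. VALID

Answer: no yes yes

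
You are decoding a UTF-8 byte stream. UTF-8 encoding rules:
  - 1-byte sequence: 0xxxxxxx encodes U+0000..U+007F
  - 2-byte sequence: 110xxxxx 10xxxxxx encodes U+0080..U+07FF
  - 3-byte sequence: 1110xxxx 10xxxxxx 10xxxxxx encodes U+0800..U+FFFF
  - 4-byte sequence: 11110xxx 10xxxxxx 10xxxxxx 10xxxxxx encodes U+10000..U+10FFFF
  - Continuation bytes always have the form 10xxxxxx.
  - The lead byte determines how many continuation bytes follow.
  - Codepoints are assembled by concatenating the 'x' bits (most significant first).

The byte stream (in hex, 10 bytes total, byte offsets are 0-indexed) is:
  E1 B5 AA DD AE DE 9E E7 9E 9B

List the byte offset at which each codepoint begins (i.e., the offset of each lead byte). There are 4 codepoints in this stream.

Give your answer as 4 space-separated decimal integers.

Answer: 0 3 5 7

Derivation:
Byte[0]=E1: 3-byte lead, need 2 cont bytes. acc=0x1
Byte[1]=B5: continuation. acc=(acc<<6)|0x35=0x75
Byte[2]=AA: continuation. acc=(acc<<6)|0x2A=0x1D6A
Completed: cp=U+1D6A (starts at byte 0)
Byte[3]=DD: 2-byte lead, need 1 cont bytes. acc=0x1D
Byte[4]=AE: continuation. acc=(acc<<6)|0x2E=0x76E
Completed: cp=U+076E (starts at byte 3)
Byte[5]=DE: 2-byte lead, need 1 cont bytes. acc=0x1E
Byte[6]=9E: continuation. acc=(acc<<6)|0x1E=0x79E
Completed: cp=U+079E (starts at byte 5)
Byte[7]=E7: 3-byte lead, need 2 cont bytes. acc=0x7
Byte[8]=9E: continuation. acc=(acc<<6)|0x1E=0x1DE
Byte[9]=9B: continuation. acc=(acc<<6)|0x1B=0x779B
Completed: cp=U+779B (starts at byte 7)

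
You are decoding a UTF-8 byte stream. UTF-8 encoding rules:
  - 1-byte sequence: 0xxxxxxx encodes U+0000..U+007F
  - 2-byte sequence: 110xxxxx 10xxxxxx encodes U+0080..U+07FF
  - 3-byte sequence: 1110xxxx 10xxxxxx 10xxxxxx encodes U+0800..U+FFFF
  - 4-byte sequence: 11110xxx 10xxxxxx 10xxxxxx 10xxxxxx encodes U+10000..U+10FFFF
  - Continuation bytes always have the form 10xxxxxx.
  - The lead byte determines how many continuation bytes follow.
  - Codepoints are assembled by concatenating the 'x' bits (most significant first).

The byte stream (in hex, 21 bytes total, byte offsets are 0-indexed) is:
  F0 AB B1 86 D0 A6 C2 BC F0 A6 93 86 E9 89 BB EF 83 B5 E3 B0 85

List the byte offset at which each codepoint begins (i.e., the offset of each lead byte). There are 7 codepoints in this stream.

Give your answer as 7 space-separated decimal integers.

Byte[0]=F0: 4-byte lead, need 3 cont bytes. acc=0x0
Byte[1]=AB: continuation. acc=(acc<<6)|0x2B=0x2B
Byte[2]=B1: continuation. acc=(acc<<6)|0x31=0xAF1
Byte[3]=86: continuation. acc=(acc<<6)|0x06=0x2BC46
Completed: cp=U+2BC46 (starts at byte 0)
Byte[4]=D0: 2-byte lead, need 1 cont bytes. acc=0x10
Byte[5]=A6: continuation. acc=(acc<<6)|0x26=0x426
Completed: cp=U+0426 (starts at byte 4)
Byte[6]=C2: 2-byte lead, need 1 cont bytes. acc=0x2
Byte[7]=BC: continuation. acc=(acc<<6)|0x3C=0xBC
Completed: cp=U+00BC (starts at byte 6)
Byte[8]=F0: 4-byte lead, need 3 cont bytes. acc=0x0
Byte[9]=A6: continuation. acc=(acc<<6)|0x26=0x26
Byte[10]=93: continuation. acc=(acc<<6)|0x13=0x993
Byte[11]=86: continuation. acc=(acc<<6)|0x06=0x264C6
Completed: cp=U+264C6 (starts at byte 8)
Byte[12]=E9: 3-byte lead, need 2 cont bytes. acc=0x9
Byte[13]=89: continuation. acc=(acc<<6)|0x09=0x249
Byte[14]=BB: continuation. acc=(acc<<6)|0x3B=0x927B
Completed: cp=U+927B (starts at byte 12)
Byte[15]=EF: 3-byte lead, need 2 cont bytes. acc=0xF
Byte[16]=83: continuation. acc=(acc<<6)|0x03=0x3C3
Byte[17]=B5: continuation. acc=(acc<<6)|0x35=0xF0F5
Completed: cp=U+F0F5 (starts at byte 15)
Byte[18]=E3: 3-byte lead, need 2 cont bytes. acc=0x3
Byte[19]=B0: continuation. acc=(acc<<6)|0x30=0xF0
Byte[20]=85: continuation. acc=(acc<<6)|0x05=0x3C05
Completed: cp=U+3C05 (starts at byte 18)

Answer: 0 4 6 8 12 15 18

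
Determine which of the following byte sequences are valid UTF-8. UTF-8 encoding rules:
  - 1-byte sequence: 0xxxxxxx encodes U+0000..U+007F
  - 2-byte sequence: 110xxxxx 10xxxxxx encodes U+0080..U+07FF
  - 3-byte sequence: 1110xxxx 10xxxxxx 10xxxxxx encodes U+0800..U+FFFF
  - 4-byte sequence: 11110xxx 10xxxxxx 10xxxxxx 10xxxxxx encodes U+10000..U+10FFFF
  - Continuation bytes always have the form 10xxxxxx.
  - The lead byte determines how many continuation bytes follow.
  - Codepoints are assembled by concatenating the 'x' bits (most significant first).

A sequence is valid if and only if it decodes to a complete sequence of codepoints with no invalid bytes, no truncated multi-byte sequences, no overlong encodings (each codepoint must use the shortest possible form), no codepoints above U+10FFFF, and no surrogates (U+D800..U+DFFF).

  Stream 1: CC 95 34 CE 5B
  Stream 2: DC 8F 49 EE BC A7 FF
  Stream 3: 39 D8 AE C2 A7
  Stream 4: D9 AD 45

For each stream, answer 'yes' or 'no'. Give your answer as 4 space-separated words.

Stream 1: error at byte offset 4. INVALID
Stream 2: error at byte offset 6. INVALID
Stream 3: decodes cleanly. VALID
Stream 4: decodes cleanly. VALID

Answer: no no yes yes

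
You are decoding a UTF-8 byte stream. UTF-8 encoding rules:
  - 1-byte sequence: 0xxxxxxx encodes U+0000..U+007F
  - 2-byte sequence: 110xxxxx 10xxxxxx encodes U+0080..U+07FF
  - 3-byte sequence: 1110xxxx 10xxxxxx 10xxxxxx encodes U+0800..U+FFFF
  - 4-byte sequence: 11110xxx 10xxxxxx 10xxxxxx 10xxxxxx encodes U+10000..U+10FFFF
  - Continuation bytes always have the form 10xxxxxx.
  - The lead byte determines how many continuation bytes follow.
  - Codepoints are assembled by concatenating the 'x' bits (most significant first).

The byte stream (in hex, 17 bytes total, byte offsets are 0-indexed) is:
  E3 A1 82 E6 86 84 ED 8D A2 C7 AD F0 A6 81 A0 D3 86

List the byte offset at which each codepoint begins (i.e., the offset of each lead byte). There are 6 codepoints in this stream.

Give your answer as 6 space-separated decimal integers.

Byte[0]=E3: 3-byte lead, need 2 cont bytes. acc=0x3
Byte[1]=A1: continuation. acc=(acc<<6)|0x21=0xE1
Byte[2]=82: continuation. acc=(acc<<6)|0x02=0x3842
Completed: cp=U+3842 (starts at byte 0)
Byte[3]=E6: 3-byte lead, need 2 cont bytes. acc=0x6
Byte[4]=86: continuation. acc=(acc<<6)|0x06=0x186
Byte[5]=84: continuation. acc=(acc<<6)|0x04=0x6184
Completed: cp=U+6184 (starts at byte 3)
Byte[6]=ED: 3-byte lead, need 2 cont bytes. acc=0xD
Byte[7]=8D: continuation. acc=(acc<<6)|0x0D=0x34D
Byte[8]=A2: continuation. acc=(acc<<6)|0x22=0xD362
Completed: cp=U+D362 (starts at byte 6)
Byte[9]=C7: 2-byte lead, need 1 cont bytes. acc=0x7
Byte[10]=AD: continuation. acc=(acc<<6)|0x2D=0x1ED
Completed: cp=U+01ED (starts at byte 9)
Byte[11]=F0: 4-byte lead, need 3 cont bytes. acc=0x0
Byte[12]=A6: continuation. acc=(acc<<6)|0x26=0x26
Byte[13]=81: continuation. acc=(acc<<6)|0x01=0x981
Byte[14]=A0: continuation. acc=(acc<<6)|0x20=0x26060
Completed: cp=U+26060 (starts at byte 11)
Byte[15]=D3: 2-byte lead, need 1 cont bytes. acc=0x13
Byte[16]=86: continuation. acc=(acc<<6)|0x06=0x4C6
Completed: cp=U+04C6 (starts at byte 15)

Answer: 0 3 6 9 11 15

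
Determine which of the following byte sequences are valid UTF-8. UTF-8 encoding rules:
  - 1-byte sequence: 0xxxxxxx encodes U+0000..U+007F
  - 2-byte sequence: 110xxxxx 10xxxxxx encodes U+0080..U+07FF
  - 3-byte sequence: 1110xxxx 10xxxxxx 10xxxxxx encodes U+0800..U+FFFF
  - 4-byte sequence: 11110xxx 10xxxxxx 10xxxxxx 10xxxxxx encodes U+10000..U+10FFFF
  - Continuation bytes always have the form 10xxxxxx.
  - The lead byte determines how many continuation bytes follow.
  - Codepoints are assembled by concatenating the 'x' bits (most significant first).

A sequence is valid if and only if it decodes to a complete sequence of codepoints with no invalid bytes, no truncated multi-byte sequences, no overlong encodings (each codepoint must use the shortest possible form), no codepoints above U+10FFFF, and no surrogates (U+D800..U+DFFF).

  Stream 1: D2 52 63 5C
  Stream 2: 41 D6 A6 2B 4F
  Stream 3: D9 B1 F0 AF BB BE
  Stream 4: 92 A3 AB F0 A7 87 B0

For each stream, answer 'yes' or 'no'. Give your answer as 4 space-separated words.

Answer: no yes yes no

Derivation:
Stream 1: error at byte offset 1. INVALID
Stream 2: decodes cleanly. VALID
Stream 3: decodes cleanly. VALID
Stream 4: error at byte offset 0. INVALID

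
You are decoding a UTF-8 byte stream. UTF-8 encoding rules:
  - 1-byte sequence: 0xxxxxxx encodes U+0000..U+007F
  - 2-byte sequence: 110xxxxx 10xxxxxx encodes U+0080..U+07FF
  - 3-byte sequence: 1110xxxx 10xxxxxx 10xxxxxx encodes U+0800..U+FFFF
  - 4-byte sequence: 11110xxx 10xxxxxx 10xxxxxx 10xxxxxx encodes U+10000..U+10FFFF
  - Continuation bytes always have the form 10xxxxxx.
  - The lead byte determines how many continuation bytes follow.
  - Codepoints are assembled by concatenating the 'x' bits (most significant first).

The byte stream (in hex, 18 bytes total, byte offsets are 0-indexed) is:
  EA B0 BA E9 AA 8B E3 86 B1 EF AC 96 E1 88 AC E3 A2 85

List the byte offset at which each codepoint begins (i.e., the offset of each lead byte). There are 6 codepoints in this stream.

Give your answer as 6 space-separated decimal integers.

Byte[0]=EA: 3-byte lead, need 2 cont bytes. acc=0xA
Byte[1]=B0: continuation. acc=(acc<<6)|0x30=0x2B0
Byte[2]=BA: continuation. acc=(acc<<6)|0x3A=0xAC3A
Completed: cp=U+AC3A (starts at byte 0)
Byte[3]=E9: 3-byte lead, need 2 cont bytes. acc=0x9
Byte[4]=AA: continuation. acc=(acc<<6)|0x2A=0x26A
Byte[5]=8B: continuation. acc=(acc<<6)|0x0B=0x9A8B
Completed: cp=U+9A8B (starts at byte 3)
Byte[6]=E3: 3-byte lead, need 2 cont bytes. acc=0x3
Byte[7]=86: continuation. acc=(acc<<6)|0x06=0xC6
Byte[8]=B1: continuation. acc=(acc<<6)|0x31=0x31B1
Completed: cp=U+31B1 (starts at byte 6)
Byte[9]=EF: 3-byte lead, need 2 cont bytes. acc=0xF
Byte[10]=AC: continuation. acc=(acc<<6)|0x2C=0x3EC
Byte[11]=96: continuation. acc=(acc<<6)|0x16=0xFB16
Completed: cp=U+FB16 (starts at byte 9)
Byte[12]=E1: 3-byte lead, need 2 cont bytes. acc=0x1
Byte[13]=88: continuation. acc=(acc<<6)|0x08=0x48
Byte[14]=AC: continuation. acc=(acc<<6)|0x2C=0x122C
Completed: cp=U+122C (starts at byte 12)
Byte[15]=E3: 3-byte lead, need 2 cont bytes. acc=0x3
Byte[16]=A2: continuation. acc=(acc<<6)|0x22=0xE2
Byte[17]=85: continuation. acc=(acc<<6)|0x05=0x3885
Completed: cp=U+3885 (starts at byte 15)

Answer: 0 3 6 9 12 15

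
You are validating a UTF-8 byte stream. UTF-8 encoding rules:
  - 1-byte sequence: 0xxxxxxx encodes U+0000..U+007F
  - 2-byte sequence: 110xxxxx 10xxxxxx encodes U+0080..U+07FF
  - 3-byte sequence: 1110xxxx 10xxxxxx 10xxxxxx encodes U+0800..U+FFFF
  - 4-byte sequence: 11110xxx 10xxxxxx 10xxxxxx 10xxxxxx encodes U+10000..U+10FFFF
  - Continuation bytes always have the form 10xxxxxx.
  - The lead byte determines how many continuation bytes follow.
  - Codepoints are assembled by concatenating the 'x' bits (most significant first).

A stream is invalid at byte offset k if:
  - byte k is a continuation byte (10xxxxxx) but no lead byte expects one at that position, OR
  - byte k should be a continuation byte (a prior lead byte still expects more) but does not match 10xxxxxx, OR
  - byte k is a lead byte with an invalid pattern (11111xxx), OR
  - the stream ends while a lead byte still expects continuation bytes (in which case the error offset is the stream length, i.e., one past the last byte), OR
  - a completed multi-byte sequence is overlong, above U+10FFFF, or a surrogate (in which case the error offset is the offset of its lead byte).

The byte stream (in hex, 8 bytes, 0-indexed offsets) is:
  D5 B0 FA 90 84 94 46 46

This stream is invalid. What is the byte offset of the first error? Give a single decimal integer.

Answer: 2

Derivation:
Byte[0]=D5: 2-byte lead, need 1 cont bytes. acc=0x15
Byte[1]=B0: continuation. acc=(acc<<6)|0x30=0x570
Completed: cp=U+0570 (starts at byte 0)
Byte[2]=FA: INVALID lead byte (not 0xxx/110x/1110/11110)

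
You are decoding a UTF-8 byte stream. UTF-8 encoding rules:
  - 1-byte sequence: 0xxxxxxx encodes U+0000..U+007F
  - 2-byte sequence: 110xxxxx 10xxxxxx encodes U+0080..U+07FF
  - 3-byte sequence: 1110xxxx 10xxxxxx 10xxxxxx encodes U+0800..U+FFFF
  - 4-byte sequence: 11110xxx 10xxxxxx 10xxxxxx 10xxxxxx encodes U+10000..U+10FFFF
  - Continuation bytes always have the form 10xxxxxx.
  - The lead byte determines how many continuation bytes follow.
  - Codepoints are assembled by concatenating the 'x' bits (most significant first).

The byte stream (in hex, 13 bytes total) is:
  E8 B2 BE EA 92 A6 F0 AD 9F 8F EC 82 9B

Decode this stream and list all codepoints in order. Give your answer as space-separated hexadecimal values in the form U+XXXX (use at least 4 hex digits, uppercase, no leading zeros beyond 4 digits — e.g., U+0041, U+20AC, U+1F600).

Answer: U+8CBE U+A4A6 U+2D7CF U+C09B

Derivation:
Byte[0]=E8: 3-byte lead, need 2 cont bytes. acc=0x8
Byte[1]=B2: continuation. acc=(acc<<6)|0x32=0x232
Byte[2]=BE: continuation. acc=(acc<<6)|0x3E=0x8CBE
Completed: cp=U+8CBE (starts at byte 0)
Byte[3]=EA: 3-byte lead, need 2 cont bytes. acc=0xA
Byte[4]=92: continuation. acc=(acc<<6)|0x12=0x292
Byte[5]=A6: continuation. acc=(acc<<6)|0x26=0xA4A6
Completed: cp=U+A4A6 (starts at byte 3)
Byte[6]=F0: 4-byte lead, need 3 cont bytes. acc=0x0
Byte[7]=AD: continuation. acc=(acc<<6)|0x2D=0x2D
Byte[8]=9F: continuation. acc=(acc<<6)|0x1F=0xB5F
Byte[9]=8F: continuation. acc=(acc<<6)|0x0F=0x2D7CF
Completed: cp=U+2D7CF (starts at byte 6)
Byte[10]=EC: 3-byte lead, need 2 cont bytes. acc=0xC
Byte[11]=82: continuation. acc=(acc<<6)|0x02=0x302
Byte[12]=9B: continuation. acc=(acc<<6)|0x1B=0xC09B
Completed: cp=U+C09B (starts at byte 10)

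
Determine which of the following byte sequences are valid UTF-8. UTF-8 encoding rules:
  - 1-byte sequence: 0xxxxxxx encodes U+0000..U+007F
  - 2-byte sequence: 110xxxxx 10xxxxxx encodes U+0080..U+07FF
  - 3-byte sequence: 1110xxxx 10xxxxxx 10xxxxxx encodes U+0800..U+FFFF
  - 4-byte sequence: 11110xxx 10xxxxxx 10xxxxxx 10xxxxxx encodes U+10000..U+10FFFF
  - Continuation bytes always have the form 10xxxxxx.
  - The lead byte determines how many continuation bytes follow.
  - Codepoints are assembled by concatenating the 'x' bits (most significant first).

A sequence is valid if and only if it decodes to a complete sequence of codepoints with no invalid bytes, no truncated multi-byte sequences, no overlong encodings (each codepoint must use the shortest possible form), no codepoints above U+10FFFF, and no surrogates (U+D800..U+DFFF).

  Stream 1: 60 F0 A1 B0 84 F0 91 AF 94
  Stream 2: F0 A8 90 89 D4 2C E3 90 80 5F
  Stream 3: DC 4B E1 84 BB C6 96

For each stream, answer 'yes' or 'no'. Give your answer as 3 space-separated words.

Stream 1: decodes cleanly. VALID
Stream 2: error at byte offset 5. INVALID
Stream 3: error at byte offset 1. INVALID

Answer: yes no no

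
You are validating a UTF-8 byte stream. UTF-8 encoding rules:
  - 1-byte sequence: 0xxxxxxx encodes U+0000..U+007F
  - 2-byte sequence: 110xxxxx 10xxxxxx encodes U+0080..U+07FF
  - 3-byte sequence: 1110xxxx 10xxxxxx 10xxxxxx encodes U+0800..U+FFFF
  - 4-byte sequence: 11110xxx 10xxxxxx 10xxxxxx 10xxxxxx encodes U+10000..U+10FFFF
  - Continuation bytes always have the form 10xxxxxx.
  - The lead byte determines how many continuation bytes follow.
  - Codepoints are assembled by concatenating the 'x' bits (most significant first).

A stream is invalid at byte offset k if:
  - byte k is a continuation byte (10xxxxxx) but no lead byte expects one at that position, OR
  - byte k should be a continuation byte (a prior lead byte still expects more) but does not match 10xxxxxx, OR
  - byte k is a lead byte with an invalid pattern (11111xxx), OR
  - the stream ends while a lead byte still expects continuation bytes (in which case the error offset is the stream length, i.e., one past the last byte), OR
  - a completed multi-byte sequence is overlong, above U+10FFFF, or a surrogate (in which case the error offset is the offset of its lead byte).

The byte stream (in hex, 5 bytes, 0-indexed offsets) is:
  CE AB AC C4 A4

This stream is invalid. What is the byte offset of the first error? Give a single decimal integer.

Answer: 2

Derivation:
Byte[0]=CE: 2-byte lead, need 1 cont bytes. acc=0xE
Byte[1]=AB: continuation. acc=(acc<<6)|0x2B=0x3AB
Completed: cp=U+03AB (starts at byte 0)
Byte[2]=AC: INVALID lead byte (not 0xxx/110x/1110/11110)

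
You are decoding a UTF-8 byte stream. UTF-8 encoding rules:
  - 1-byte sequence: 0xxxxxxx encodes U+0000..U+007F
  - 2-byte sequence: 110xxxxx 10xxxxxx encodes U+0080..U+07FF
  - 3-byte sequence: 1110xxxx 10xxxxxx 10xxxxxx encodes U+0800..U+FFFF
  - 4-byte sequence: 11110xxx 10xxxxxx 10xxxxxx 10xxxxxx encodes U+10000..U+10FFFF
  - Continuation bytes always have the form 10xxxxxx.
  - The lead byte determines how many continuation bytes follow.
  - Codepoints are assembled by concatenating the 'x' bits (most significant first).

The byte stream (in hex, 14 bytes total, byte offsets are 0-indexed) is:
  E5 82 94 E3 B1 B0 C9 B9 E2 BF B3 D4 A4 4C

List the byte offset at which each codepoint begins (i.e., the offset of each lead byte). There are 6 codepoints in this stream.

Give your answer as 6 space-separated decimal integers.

Byte[0]=E5: 3-byte lead, need 2 cont bytes. acc=0x5
Byte[1]=82: continuation. acc=(acc<<6)|0x02=0x142
Byte[2]=94: continuation. acc=(acc<<6)|0x14=0x5094
Completed: cp=U+5094 (starts at byte 0)
Byte[3]=E3: 3-byte lead, need 2 cont bytes. acc=0x3
Byte[4]=B1: continuation. acc=(acc<<6)|0x31=0xF1
Byte[5]=B0: continuation. acc=(acc<<6)|0x30=0x3C70
Completed: cp=U+3C70 (starts at byte 3)
Byte[6]=C9: 2-byte lead, need 1 cont bytes. acc=0x9
Byte[7]=B9: continuation. acc=(acc<<6)|0x39=0x279
Completed: cp=U+0279 (starts at byte 6)
Byte[8]=E2: 3-byte lead, need 2 cont bytes. acc=0x2
Byte[9]=BF: continuation. acc=(acc<<6)|0x3F=0xBF
Byte[10]=B3: continuation. acc=(acc<<6)|0x33=0x2FF3
Completed: cp=U+2FF3 (starts at byte 8)
Byte[11]=D4: 2-byte lead, need 1 cont bytes. acc=0x14
Byte[12]=A4: continuation. acc=(acc<<6)|0x24=0x524
Completed: cp=U+0524 (starts at byte 11)
Byte[13]=4C: 1-byte ASCII. cp=U+004C

Answer: 0 3 6 8 11 13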